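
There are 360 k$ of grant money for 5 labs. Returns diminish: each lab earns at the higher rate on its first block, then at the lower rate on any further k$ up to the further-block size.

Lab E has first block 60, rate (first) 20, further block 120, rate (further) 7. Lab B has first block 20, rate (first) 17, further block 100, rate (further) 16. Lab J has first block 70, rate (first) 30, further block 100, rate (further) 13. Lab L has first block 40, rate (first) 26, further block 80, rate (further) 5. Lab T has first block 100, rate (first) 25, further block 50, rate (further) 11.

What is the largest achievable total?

Rank every tier by rate: Lab J/tier1 30 > Lab L/tier1 26 > Lab T/tier1 25 > Lab E/tier1 20 > Lab B/tier1 17 > Lab B/tier2 16 > Lab J/tier2 13 > Lab T/tier2 11 > Lab E/tier2 7 > Lab L/tier2 5.
Lab J tier1 at 30: fill all 70 — 290 left.
Lab L tier1 at 26: fill all 40 — 250 left.
Lab T tier1 at 25: fill all 100 — 150 left.
Lab E tier1 at 20: fill all 60 — 90 left.
Lab B tier1 at 17: fill all 20 — 70 left.
Lab B tier2 at 16: only 70 left, fill 70.
Total = 30×70 + 26×40 + 25×100 + 20×60 + 17×20 + 16×70 = 8300.

8300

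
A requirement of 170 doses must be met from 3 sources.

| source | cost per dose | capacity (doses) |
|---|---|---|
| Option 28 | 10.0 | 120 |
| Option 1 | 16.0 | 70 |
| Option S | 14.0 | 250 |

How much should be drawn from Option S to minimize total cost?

50

Cheapest first:
Option 28 at 10.0: take all 120 doses → 50 still needed.
Option S (14.0): take the remaining 50 → done.
Option 1: unused.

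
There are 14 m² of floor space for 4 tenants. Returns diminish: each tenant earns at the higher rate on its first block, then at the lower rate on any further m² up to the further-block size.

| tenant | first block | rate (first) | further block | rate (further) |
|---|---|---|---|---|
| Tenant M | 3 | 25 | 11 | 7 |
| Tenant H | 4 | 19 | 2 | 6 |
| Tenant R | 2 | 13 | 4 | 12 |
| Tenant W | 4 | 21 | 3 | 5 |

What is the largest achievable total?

273

Order all 8 blocks by rate: Tenant M/T1 25 > Tenant W/T1 21 > Tenant H/T1 19 > Tenant R/T1 13 > Tenant R/T2 12 > Tenant M/T2 7 > Tenant H/T2 6 > Tenant W/T2 5.
Tenant M/T1 (25): +3 → 11 left.
Tenant W T1 at 21: fill all 4 → 7 left.
Tenant H/T1 (19): +4 → 3 left.
Tenant R T1 at 13: fill all 2 → 1 left.
1 remain; put them into Tenant R T2 at 12.
Total = 25×3 + 21×4 + 19×4 + 13×2 + 12×1 = 273.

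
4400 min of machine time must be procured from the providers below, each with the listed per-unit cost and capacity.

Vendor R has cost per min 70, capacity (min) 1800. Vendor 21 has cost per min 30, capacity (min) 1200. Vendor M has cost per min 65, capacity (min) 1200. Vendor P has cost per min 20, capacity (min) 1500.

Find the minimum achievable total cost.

179000

Use providers in increasing cost order.
Take 1500 from Vendor P at 20 — need 2900 more.
Vendor 21 (30): use full 1200 — 1700 min to go.
Take 1200 from Vendor M at 65 — need 500 more.
Vendor R at 70: take 500 of its 1800 — requirement met.
Cost = 1500×20 + 1200×30 + 1200×65 + 500×70 = 179000.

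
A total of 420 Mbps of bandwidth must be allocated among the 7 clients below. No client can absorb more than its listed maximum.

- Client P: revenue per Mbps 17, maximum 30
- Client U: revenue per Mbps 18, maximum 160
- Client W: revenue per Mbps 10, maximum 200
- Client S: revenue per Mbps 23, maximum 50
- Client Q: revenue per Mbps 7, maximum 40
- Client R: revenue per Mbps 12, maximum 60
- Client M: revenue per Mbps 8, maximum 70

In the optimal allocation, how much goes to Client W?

120

Order the clients by revenue per Mbps: Client S 23 > Client U 18 > Client P 17 > Client R 12 > Client W 10 > Client M 8 > Client Q 7.
Client S: +50 to 50 (cap) → 370 left.
Client U: +160 to 160 (cap) → 210 left.
Client P takes 30 to reach its cap of 30 → 180 left.
Client R takes 60 to reach its cap of 60 → 120 left.
Only 120 left; Client W takes them to reach 120.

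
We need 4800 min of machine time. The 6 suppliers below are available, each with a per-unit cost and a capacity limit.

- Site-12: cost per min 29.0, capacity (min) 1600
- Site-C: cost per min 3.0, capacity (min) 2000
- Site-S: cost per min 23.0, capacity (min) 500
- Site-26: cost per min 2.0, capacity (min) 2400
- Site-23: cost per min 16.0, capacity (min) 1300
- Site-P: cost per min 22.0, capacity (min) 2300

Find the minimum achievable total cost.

Fill from the cheapest supplier first.
Site-26 at 2.0: take all 2400 min → 2400 still needed.
Site-C at 3.0: take all 2000 min → 400 still needed.
Take 400 from Site-23 at 16.0 to finish.
Site-P, Site-S, Site-12: unused.
Cost = 2400×2.0 + 2000×3.0 + 400×16.0 = 17200.

17200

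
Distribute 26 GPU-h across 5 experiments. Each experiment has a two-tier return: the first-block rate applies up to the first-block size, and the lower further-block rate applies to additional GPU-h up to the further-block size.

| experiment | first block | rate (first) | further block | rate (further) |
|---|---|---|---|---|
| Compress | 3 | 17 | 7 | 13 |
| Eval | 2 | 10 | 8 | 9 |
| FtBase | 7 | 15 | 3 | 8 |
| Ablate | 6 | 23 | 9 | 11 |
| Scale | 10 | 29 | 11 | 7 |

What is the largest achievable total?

Order all 10 blocks by rate: Scale/first 29 > Ablate/first 23 > Compress/first 17 > FtBase/first 15 > Compress/second 13 > Ablate/second 11 > Eval/first 10 > Eval/second 9 > FtBase/second 8 > Scale/second 7.
Scale/first (29): +10 → 16 left.
Ablate first at 23: fill all 6 → 10 left.
Compress/first (17): +3 → 7 left.
FtBase/first (15): +7 → 0 left.
Total = 29×10 + 23×6 + 17×3 + 15×7 = 584.

584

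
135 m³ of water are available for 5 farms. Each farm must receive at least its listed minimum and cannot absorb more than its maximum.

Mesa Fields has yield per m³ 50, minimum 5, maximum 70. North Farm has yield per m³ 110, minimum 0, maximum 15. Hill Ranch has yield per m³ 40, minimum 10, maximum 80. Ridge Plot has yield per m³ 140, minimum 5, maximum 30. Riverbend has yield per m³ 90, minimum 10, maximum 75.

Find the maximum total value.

13250

Meeting every minimum uses 5+0+10+5+10 = 30 m³, leaving 105.
Highest yield per m³ first: Ridge Plot 140 > North Farm 110 > Riverbend 90 > Mesa Fields 50 > Hill Ranch 40.
Ridge Plot takes 25 more to reach its cap of 30 ; 80 left.
Give North Farm 15 more to hit its cap of 15 ; 65 left.
Riverbend takes 65 more to reach its cap of 75 ; 0 left.
Total = 50×5 + 110×15 + 40×10 + 140×30 + 90×75 = 13250.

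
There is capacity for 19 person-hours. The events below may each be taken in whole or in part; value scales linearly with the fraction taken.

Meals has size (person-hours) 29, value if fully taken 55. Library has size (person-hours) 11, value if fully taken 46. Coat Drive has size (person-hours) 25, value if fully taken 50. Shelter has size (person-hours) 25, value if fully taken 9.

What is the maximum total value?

Best value per unit of size first: Library 46/11≈4.18, Coat Drive 50/25≈2, Meals 55/29≈1.9, Shelter 9/25≈0.36.
All 11 person-hours of Library fit (value 46) — 8 remain.
8 person-hours left: a 8/25 share of Coat Drive gives 50×8/25 = 16.
Total value = 62.

62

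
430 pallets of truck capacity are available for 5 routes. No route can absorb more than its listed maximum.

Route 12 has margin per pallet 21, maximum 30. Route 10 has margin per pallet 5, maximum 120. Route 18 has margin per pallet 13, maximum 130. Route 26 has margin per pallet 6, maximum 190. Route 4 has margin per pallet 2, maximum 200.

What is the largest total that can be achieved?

Highest margin per pallet first: Route 12 21 > Route 18 13 > Route 26 6 > Route 10 5 > Route 4 2.
Route 12: +30 to 30 (cap) — 400 left.
Route 18: +130 to 130 (cap) — 270 left.
Route 26 takes 190 to reach its cap of 190 — 80 left.
Route 10 has room for 120 but only 80 remain, so it gets 80.
Total = 21×30 + 5×80 + 13×130 + 6×190 = 3860.

3860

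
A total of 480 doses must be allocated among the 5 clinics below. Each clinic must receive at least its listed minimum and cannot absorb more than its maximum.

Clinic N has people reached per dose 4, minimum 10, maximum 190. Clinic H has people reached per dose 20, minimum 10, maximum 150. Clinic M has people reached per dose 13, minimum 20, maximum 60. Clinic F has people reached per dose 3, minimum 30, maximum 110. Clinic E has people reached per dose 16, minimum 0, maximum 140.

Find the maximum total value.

6510

Meeting every minimum uses 10+10+20+30+0 = 70 doses, leaving 410.
Highest people reached per dose first: Clinic H 20 > Clinic E 16 > Clinic M 13 > Clinic N 4 > Clinic F 3.
Give Clinic H 140 more to hit its cap of 150 — 270 left.
Clinic E: +140 to 140 (cap) — 130 left.
Give Clinic M 40 more to hit its cap of 60 — 90 left.
Clinic N: +90 (room for 180) → 100. Pool exhausted.
Total = 4×100 + 20×150 + 13×60 + 3×30 + 16×140 = 6510.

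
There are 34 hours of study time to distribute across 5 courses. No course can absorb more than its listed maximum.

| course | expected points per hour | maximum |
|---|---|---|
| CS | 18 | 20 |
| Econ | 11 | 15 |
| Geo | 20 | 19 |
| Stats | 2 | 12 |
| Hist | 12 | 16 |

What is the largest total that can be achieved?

650

Highest expected points per hour first: Geo 20 > CS 18 > Hist 12 > Econ 11 > Stats 2.
Give Geo 19 to hit its cap of 19 ; 15 left.
Only 15 left; CS takes them to reach 15.
Total = 18×15 + 20×19 = 650.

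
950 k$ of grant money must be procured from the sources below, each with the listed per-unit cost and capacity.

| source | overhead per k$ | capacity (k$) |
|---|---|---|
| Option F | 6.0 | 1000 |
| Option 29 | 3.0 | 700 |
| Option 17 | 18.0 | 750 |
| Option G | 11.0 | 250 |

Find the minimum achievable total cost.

Fill from the cheapest source first.
Option 29 (3.0): use full 700 → 250 k$ to go.
Take 250 from Option F at 6.0 to finish.
Option G, Option 17: unused.
Cost = 700×3.0 + 250×6.0 = 3600.

3600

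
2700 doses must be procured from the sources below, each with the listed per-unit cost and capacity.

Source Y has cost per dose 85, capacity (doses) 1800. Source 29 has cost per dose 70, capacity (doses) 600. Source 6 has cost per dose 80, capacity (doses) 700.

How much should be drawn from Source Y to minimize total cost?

1400

Fill from the cheapest source first.
Take 600 from Source 29 at 70 — need 2100 more.
Source 6 (80): use full 700 — 1400 doses to go.
Source Y at 85: take 1400 of its 1800 — requirement met.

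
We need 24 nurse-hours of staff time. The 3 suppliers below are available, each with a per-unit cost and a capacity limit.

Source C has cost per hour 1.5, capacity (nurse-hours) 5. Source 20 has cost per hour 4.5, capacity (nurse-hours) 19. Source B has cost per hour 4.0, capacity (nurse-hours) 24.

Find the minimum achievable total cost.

83.5

Fill from the cheapest supplier first.
Source C (1.5): use full 5 — 19 nurse-hours to go.
Source B (4.0): take the remaining 19 — done.
Source 20: unused.
Cost = 5×1.5 + 19×4.0 = 83.5.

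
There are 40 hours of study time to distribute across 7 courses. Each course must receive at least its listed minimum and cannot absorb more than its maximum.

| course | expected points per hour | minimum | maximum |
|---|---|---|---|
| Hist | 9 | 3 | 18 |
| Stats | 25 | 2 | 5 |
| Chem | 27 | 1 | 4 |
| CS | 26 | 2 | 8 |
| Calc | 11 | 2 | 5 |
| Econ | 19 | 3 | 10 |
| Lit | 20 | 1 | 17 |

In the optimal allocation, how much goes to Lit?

Meeting every minimum uses 3+2+1+2+2+3+1 = 14 hours, leaving 26.
Rank by expected points per hour: Chem 27 > CS 26 > Stats 25 > Lit 20 > Econ 19 > Calc 11 > Hist 9.
Chem takes 3 more to reach its cap of 4 — 23 left.
CS: +6 to 8 (cap) — 17 left.
Stats takes 3 more to reach its cap of 5 — 14 left.
Lit has room for 16 more but only 14 remain, so it gets 15.

15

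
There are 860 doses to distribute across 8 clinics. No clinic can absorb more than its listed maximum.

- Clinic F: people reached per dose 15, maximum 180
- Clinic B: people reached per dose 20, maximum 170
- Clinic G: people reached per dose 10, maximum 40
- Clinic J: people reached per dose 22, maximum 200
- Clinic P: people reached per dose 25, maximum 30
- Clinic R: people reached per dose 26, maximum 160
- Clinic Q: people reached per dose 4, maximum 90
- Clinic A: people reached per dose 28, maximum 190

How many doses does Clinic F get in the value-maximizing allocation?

110

Highest people reached per dose first: Clinic A 28 > Clinic R 26 > Clinic P 25 > Clinic J 22 > Clinic B 20 > Clinic F 15 > Clinic G 10 > Clinic Q 4.
Clinic A takes 190 to reach its cap of 190 → 670 left.
Give Clinic R 160 to hit its cap of 160 → 510 left.
Give Clinic P 30 to hit its cap of 30 → 480 left.
Clinic J takes 200 to reach its cap of 200 → 280 left.
Clinic B: +170 to 170 (cap) → 110 left.
Only 110 left; Clinic F takes them to reach 110.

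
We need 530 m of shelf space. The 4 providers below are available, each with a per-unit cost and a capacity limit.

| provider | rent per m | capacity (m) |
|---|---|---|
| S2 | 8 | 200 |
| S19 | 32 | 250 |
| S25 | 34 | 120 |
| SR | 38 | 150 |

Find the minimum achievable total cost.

Use providers in increasing cost order.
Take 200 from S2 at 8 → need 330 more.
S19 at 32: take all 250 m → 80 still needed.
S25 (34): take the remaining 80 → done.
SR: unused.
Cost = 200×8 + 250×32 + 80×34 = 12320.

12320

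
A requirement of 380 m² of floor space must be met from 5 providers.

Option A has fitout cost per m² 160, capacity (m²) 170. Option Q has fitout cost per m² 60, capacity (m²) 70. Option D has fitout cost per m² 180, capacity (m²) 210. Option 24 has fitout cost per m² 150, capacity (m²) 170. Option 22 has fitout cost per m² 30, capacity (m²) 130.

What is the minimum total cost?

35200

Fill from the cheapest provider first.
Take 130 from Option 22 at 30 → need 250 more.
Option Q at 60: take all 70 m² → 180 still needed.
Option 24 at 150: take all 170 m² → 10 still needed.
Option A at 160: take 10 of its 170 → requirement met.
Option D: unused.
Cost = 130×30 + 70×60 + 170×150 + 10×160 = 35200.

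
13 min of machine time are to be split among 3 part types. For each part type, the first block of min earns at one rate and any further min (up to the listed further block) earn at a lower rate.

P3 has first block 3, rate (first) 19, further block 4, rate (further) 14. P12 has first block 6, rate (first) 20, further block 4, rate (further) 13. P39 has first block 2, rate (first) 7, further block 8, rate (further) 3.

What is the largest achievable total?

Treat each block as its own option and order by rate: P12/tier1 20 > P3/tier1 19 > P3/tier2 14 > P12/tier2 13 > P39/tier1 7 > P39/tier2 3.
P12/tier1 (20): +6 → 7 left.
Fill P3 tier1 block (3 at 19) → 4 left.
Fill P3 tier2 block (4 at 14) → 0 left.
Total = 20×6 + 19×3 + 14×4 = 233.

233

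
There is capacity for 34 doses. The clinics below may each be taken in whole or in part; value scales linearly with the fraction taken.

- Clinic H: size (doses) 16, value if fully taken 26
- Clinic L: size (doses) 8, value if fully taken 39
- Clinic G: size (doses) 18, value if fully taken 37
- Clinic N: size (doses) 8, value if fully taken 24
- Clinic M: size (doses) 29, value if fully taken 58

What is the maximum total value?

Best value per unit of size first: Clinic L 39/8≈4.88, Clinic N 24/8≈3, Clinic G 37/18≈2.06, Clinic M 58/29≈2, Clinic H 26/16≈1.62.
Take all of Clinic L (8 doses, value 39) → 26 doses left.
Take all of Clinic N (8 doses, value 24) → 18 doses left.
Clinic G: take in full, 18 doses for value 37 → 0 left.
Total value = 100.

100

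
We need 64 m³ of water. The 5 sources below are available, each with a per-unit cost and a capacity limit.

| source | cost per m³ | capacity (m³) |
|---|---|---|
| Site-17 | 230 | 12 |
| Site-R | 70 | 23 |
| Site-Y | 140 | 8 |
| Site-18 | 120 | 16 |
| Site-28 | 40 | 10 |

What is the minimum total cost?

Cheapest first:
Site-28 (40): use full 10 — 54 m³ to go.
Site-R at 70: take all 23 m³ — 31 still needed.
Take 16 from Site-18 at 120 — need 15 more.
Take 8 from Site-Y at 140 — need 7 more.
Take 7 from Site-17 at 230 to finish.
Cost = 10×40 + 23×70 + 16×120 + 8×140 + 7×230 = 6660.

6660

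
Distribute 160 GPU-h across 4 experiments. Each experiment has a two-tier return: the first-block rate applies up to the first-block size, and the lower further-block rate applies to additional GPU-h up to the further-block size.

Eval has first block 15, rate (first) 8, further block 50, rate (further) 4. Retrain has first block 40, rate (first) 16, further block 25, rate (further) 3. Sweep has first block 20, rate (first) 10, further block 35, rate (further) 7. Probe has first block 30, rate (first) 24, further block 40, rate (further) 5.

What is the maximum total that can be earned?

2025

Rank every tier by rate: Probe/T1 24 > Retrain/T1 16 > Sweep/T1 10 > Eval/T1 8 > Sweep/T2 7 > Probe/T2 5 > Eval/T2 4 > Retrain/T2 3.
Probe T1 at 24: fill all 30 → 130 left.
Fill Retrain T1 block (40 at 16) → 90 left.
Sweep/T1 (10): +20 → 70 left.
Eval/T1 (8): +15 → 55 left.
Sweep/T2 (7): +35 → 20 left.
Probe T2 at 5: only 20 left, fill 20.
Total = 24×30 + 16×40 + 10×20 + 8×15 + 7×35 + 5×20 = 2025.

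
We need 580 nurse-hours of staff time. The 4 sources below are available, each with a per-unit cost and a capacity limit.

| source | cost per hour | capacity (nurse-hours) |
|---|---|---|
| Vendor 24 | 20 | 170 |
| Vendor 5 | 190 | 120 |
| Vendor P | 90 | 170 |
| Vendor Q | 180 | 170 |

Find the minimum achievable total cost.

62600

Cheapest first:
Vendor 24 at 20: take all 170 nurse-hours — 410 still needed.
Take 170 from Vendor P at 90 — need 240 more.
Vendor Q at 180: take all 170 nurse-hours — 70 still needed.
Vendor 5 (190): take the remaining 70 — done.
Cost = 170×20 + 170×90 + 170×180 + 70×190 = 62600.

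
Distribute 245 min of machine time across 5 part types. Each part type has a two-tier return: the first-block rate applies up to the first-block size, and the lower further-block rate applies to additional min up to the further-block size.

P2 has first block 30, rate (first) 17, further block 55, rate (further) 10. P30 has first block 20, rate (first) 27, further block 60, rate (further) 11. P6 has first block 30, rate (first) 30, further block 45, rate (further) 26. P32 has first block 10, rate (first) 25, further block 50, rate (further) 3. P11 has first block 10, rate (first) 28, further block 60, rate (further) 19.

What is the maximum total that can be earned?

Rank every tier by rate: P6/T1 30 > P11/T1 28 > P30/T1 27 > P6/T2 26 > P32/T1 25 > P11/T2 19 > P2/T1 17 > P30/T2 11 > P2/T2 10 > P32/T2 3.
Fill P6 T1 block (30 at 30) → 215 left.
P11 T1 at 28: fill all 10 → 205 left.
P30/T1 (27): +20 → 185 left.
P6 T2 at 26: fill all 45 → 140 left.
P32/T1 (25): +10 → 130 left.
Fill P11 T2 block (60 at 19) → 70 left.
P2/T1 (17): +30 → 40 left.
P30/T2: +40 of 60 at 11; pool empty.
Total = 30×30 + 28×10 + 27×20 + 26×45 + 25×10 + 19×60 + 17×30 + 11×40 = 5230.

5230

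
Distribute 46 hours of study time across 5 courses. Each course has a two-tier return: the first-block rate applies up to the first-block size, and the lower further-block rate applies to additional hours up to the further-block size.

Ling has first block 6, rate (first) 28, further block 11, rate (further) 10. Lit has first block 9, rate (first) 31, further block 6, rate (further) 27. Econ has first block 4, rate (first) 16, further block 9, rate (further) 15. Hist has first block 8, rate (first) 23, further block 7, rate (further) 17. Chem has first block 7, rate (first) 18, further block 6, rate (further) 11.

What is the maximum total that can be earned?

Rank every tier by rate: Lit/tier1 31 > Ling/tier1 28 > Lit/tier2 27 > Hist/tier1 23 > Chem/tier1 18 > Hist/tier2 17 > Econ/tier1 16 > Econ/tier2 15 > Chem/tier2 11 > Ling/tier2 10.
Lit tier1 at 31: fill all 9 — 37 left.
Ling/tier1 (28): +6 — 31 left.
Fill Lit tier2 block (6 at 27) — 25 left.
Hist tier1 at 23: fill all 8 — 17 left.
Chem/tier1 (18): +7 — 10 left.
Hist/tier2 (17): +7 — 3 left.
Econ tier1 at 16: only 3 left, fill 3.
Total = 31×9 + 28×6 + 27×6 + 23×8 + 18×7 + 17×7 + 16×3 = 1086.

1086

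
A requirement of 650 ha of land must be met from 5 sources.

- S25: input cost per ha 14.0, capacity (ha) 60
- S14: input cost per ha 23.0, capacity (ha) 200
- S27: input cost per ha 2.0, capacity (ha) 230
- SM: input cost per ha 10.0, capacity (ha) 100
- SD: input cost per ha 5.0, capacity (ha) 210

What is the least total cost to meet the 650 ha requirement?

Fill from the cheapest source first.
S27 at 2.0: take all 230 ha → 420 still needed.
SD at 5.0: take all 210 ha → 210 still needed.
SM at 10.0: take all 100 ha → 110 still needed.
Take 60 from S25 at 14.0 → need 50 more.
S14 (23.0): take the remaining 50 → done.
Cost = 230×2.0 + 210×5.0 + 100×10.0 + 60×14.0 + 50×23.0 = 4500.

4500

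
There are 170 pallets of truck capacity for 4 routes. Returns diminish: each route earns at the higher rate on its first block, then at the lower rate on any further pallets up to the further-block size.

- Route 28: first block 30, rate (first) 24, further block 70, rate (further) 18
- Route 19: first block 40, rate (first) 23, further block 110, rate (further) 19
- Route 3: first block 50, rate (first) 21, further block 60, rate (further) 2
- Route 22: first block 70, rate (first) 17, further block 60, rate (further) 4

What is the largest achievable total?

3640

Order all 8 blocks by rate: Route 28/first 24 > Route 19/first 23 > Route 3/first 21 > Route 19/second 19 > Route 28/second 18 > Route 22/first 17 > Route 22/second 4 > Route 3/second 2.
Route 28 first at 24: fill all 30 ; 140 left.
Route 19 first at 23: fill all 40 ; 100 left.
Route 3 first at 21: fill all 50 ; 50 left.
50 remain; put them into Route 19 second at 19.
Total = 24×30 + 23×40 + 21×50 + 19×50 = 3640.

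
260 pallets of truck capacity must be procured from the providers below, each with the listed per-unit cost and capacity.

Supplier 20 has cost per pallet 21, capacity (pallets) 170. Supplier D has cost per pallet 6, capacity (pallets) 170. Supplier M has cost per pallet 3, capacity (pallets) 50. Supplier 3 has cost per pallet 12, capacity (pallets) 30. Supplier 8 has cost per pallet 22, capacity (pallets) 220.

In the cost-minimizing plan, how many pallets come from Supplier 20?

10

Cheapest first:
Take 50 from Supplier M at 3 → need 210 more.
Take 170 from Supplier D at 6 → need 40 more.
Take 30 from Supplier 3 at 12 → need 10 more.
Take 10 from Supplier 20 at 21 to finish.
Supplier 8: unused.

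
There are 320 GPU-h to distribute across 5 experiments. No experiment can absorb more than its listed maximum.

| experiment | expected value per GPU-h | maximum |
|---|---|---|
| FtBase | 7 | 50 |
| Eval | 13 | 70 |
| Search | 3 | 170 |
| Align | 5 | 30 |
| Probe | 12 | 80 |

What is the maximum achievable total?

2640

Rank by expected value per GPU-h: Eval 13 > Probe 12 > FtBase 7 > Align 5 > Search 3.
Eval takes 70 to reach its cap of 70 ; 250 left.
Probe takes 80 to reach its cap of 80 ; 170 left.
FtBase takes 50 to reach its cap of 50 ; 120 left.
Give Align 30 to hit its cap of 30 ; 90 left.
Search has room for 170 but only 90 remain, so it gets 90.
Total = 7×50 + 13×70 + 3×90 + 5×30 + 12×80 = 2640.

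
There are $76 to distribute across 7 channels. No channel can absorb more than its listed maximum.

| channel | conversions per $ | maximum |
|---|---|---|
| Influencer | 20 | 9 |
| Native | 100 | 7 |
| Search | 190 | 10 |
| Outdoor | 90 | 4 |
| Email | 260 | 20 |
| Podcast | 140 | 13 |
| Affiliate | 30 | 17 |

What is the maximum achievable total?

10590

Rank by conversions per $: Email 260 > Search 190 > Podcast 140 > Native 100 > Outdoor 90 > Affiliate 30 > Influencer 20.
Email: +20 to 20 (cap) → 56 left.
Give Search 10 to hit its cap of 10 → 46 left.
Give Podcast 13 to hit its cap of 13 → 33 left.
Native: +7 to 7 (cap) → 26 left.
Outdoor takes 4 to reach its cap of 4 → 22 left.
Affiliate takes 17 to reach its cap of 17 → 5 left.
Only 5 left; Influencer takes them to reach 5.
Total = 20×5 + 100×7 + 190×10 + 90×4 + 260×20 + 140×13 + 30×17 = 10590.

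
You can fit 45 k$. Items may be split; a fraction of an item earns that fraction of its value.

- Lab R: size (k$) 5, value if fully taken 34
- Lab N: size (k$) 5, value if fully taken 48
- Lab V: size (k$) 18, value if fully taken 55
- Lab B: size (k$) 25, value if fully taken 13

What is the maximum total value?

145.84

Rank by value-to-size ratio: Lab N 48/5≈9.6, Lab R 34/5≈6.8, Lab V 55/18≈3.06, Lab B 13/25≈0.52.
All 5 k$ of Lab N fit (value 48) — 40 remain.
Lab R: take in full, 5 k$ for value 34 — 35 left.
Take all of Lab V (18 k$, value 55) — 17 k$ left.
17 k$ left: a 17/25 share of Lab B gives 13×17/25 = 8.84.
Total value = 145.84.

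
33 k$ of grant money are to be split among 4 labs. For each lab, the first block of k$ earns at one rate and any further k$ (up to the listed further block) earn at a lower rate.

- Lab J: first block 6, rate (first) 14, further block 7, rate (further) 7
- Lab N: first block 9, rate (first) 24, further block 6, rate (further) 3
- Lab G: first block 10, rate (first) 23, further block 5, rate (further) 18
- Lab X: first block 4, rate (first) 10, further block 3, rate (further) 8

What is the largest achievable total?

650

Rank every tier by rate: Lab N/tier1 24 > Lab G/tier1 23 > Lab G/tier2 18 > Lab J/tier1 14 > Lab X/tier1 10 > Lab X/tier2 8 > Lab J/tier2 7 > Lab N/tier2 3.
Lab N/tier1 (24): +9 ; 24 left.
Lab G tier1 at 23: fill all 10 ; 14 left.
Fill Lab G tier2 block (5 at 18) ; 9 left.
Lab J tier1 at 14: fill all 6 ; 3 left.
Lab X/tier1: +3 of 4 at 10; pool empty.
Total = 24×9 + 23×10 + 18×5 + 14×6 + 10×3 = 650.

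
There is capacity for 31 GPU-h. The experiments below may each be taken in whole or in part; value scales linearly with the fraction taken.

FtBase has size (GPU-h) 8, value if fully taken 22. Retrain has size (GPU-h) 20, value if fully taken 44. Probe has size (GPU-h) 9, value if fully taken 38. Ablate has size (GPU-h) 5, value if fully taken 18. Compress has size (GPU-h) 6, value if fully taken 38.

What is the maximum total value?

Best value per unit of size first: Compress 38/6≈6.33, Probe 38/9≈4.22, Ablate 18/5≈3.6, FtBase 22/8≈2.75, Retrain 44/20≈2.2.
Take all of Compress (6 GPU-h, value 38) → 25 GPU-h left.
All 9 GPU-h of Probe fit (value 38) → 16 remain.
Take all of Ablate (5 GPU-h, value 18) → 11 GPU-h left.
Take all of FtBase (8 GPU-h, value 22) → 3 GPU-h left.
Fill the last 3 GPU-h with part of Retrain: 3/20 of it earns 6.6.
Total value = 122.6.

122.6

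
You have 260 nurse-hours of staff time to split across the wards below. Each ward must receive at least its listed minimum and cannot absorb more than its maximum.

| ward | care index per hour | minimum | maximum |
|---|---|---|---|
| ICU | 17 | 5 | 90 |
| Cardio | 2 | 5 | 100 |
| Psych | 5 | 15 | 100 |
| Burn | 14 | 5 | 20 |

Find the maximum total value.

2410

Meeting every minimum uses 5+5+15+5 = 30 nurse-hours, leaving 230.
Highest care index per hour first: ICU 17 > Burn 14 > Psych 5 > Cardio 2.
ICU takes 85 more to reach its cap of 90 → 145 left.
Burn: +15 to 20 (cap) → 130 left.
Psych: +85 to 100 (cap) → 45 left.
Cardio has room for 95 more but only 45 remain, so it gets 50.
Total = 17×90 + 2×50 + 5×100 + 14×20 = 2410.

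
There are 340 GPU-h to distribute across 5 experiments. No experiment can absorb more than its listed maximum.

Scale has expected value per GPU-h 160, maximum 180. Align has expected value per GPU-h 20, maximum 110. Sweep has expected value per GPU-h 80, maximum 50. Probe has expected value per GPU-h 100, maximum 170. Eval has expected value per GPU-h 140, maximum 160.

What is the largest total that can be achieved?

Order the experiments by expected value per GPU-h: Scale 160 > Eval 140 > Probe 100 > Sweep 80 > Align 20.
Scale takes 180 to reach its cap of 180 — 160 left.
Eval: +160 to 160 (cap) — 0 left.
Total = 160×180 + 140×160 = 51200.

51200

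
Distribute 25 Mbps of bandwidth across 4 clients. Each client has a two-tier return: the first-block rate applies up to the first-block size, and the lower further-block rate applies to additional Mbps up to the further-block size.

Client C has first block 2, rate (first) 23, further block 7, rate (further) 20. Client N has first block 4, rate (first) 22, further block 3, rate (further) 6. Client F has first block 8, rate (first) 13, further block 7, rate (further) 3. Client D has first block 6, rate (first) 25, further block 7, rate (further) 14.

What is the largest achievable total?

Rank every tier by rate: Client D/first 25 > Client C/first 23 > Client N/first 22 > Client C/second 20 > Client D/second 14 > Client F/first 13 > Client N/second 6 > Client F/second 3.
Client D/first (25): +6 → 19 left.
Client C/first (23): +2 → 17 left.
Client N/first (22): +4 → 13 left.
Client C second at 20: fill all 7 → 6 left.
6 remain; put them into Client D second at 14.
Total = 25×6 + 23×2 + 22×4 + 20×7 + 14×6 = 508.

508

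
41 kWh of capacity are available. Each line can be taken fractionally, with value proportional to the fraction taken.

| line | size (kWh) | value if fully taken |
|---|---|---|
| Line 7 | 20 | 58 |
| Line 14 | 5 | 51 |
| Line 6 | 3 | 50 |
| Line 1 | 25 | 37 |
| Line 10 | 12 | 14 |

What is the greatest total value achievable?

178.24

Best value per unit of size first: Line 6 50/3≈16.7, Line 14 51/5≈10.2, Line 7 58/20≈2.9, Line 1 37/25≈1.48, Line 10 14/12≈1.17.
All 3 kWh of Line 6 fit (value 50) ; 38 remain.
Take all of Line 14 (5 kWh, value 51) ; 33 kWh left.
Take all of Line 7 (20 kWh, value 58) ; 13 kWh left.
Only 13 kWh remain; take 13/25 of Line 1 for value 37×13/25 = 19.24.
Total value = 178.24.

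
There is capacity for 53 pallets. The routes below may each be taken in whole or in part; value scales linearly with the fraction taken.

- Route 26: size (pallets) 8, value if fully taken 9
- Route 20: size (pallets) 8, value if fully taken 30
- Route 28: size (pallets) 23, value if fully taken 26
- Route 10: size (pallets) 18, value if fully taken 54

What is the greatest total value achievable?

Rank by value-to-size ratio: Route 20 30/8≈3.75, Route 10 54/18≈3, Route 28 26/23≈1.13, Route 26 9/8≈1.12.
Route 20: take in full, 8 pallets for value 30 → 45 left.
Take all of Route 10 (18 pallets, value 54) → 27 pallets left.
Route 28: take in full, 23 pallets for value 26 → 4 left.
Fill the last 4 pallets with part of Route 26: 4/8 of it earns 4.5.
Total value = 114.5.

114.5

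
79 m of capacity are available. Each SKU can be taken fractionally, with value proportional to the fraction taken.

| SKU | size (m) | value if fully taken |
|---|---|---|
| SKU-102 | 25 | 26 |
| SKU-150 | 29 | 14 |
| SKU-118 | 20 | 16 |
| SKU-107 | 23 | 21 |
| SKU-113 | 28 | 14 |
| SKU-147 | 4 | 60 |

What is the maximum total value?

Sort by value density: SKU-147 60/4≈15, SKU-102 26/25≈1.04, SKU-107 21/23≈0.913, SKU-118 16/20≈0.8, SKU-113 14/28≈0.5, SKU-150 14/29≈0.483.
All 4 m of SKU-147 fit (value 60) → 75 remain.
SKU-102: take in full, 25 m for value 26 → 50 left.
SKU-107: take in full, 23 m for value 21 → 27 left.
All 20 m of SKU-118 fit (value 16) → 7 remain.
Only 7 m remain; take 7/28 of SKU-113 for value 14×7/28 = 3.5.
Total value = 126.5.

126.5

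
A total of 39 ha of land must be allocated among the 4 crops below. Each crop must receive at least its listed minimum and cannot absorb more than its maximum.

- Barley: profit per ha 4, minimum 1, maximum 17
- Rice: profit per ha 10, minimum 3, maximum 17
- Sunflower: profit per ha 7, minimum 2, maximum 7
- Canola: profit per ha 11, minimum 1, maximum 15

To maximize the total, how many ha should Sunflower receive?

6

Meeting every minimum uses 1+3+2+1 = 7 ha, leaving 32.
Order the crops by profit per ha: Canola 11 > Rice 10 > Sunflower 7 > Barley 4.
Canola takes 14 more to reach its cap of 15 ; 18 left.
Rice: +14 to 17 (cap) ; 4 left.
Only 4 left; Sunflower takes them to reach 6.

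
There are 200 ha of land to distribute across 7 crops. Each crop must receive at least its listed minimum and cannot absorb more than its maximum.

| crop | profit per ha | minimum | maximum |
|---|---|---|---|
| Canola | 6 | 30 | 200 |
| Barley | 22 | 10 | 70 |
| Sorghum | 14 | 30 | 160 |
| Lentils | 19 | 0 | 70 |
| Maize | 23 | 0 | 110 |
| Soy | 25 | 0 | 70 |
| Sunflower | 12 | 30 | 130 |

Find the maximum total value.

3620

Meeting every minimum uses 30+10+30+0+0+0+30 = 100 ha, leaving 100.
Highest profit per ha first: Soy 25 > Maize 23 > Barley 22 > Lentils 19 > Sorghum 14 > Sunflower 12 > Canola 6.
Soy takes 70 more to reach its cap of 70 ; 30 left.
Maize: +30 (room for 110) → 30. Pool exhausted.
Total = 6×30 + 22×10 + 14×30 + 23×30 + 25×70 + 12×30 = 3620.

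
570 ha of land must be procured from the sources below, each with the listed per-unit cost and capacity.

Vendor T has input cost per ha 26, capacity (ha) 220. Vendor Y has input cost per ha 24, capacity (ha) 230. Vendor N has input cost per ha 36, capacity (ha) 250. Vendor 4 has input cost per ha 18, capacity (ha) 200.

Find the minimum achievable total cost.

Use sources in increasing cost order.
Vendor 4 (18): use full 200 → 370 ha to go.
Vendor Y at 24: take all 230 ha → 140 still needed.
Vendor T at 26: take 140 of its 220 → requirement met.
Vendor N: unused.
Cost = 200×18 + 230×24 + 140×26 = 12760.

12760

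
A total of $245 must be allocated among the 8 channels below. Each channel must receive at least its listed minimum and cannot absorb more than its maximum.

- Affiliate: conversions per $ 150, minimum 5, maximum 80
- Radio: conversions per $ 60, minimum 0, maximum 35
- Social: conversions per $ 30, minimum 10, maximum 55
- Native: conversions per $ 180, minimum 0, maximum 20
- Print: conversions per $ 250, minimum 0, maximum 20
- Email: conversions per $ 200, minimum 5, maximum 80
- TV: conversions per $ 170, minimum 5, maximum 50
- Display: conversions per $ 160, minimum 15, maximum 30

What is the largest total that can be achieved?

43450

Meeting every minimum uses 5+0+10+0+0+5+5+15 = 40 $, leaving 205.
Highest conversions per $ first: Print 250 > Email 200 > Native 180 > TV 170 > Display 160 > Affiliate 150 > Radio 60 > Social 30.
Give Print 20 more to hit its cap of 20 → 185 left.
Email takes 75 more to reach its cap of 80 → 110 left.
Give Native 20 more to hit its cap of 20 → 90 left.
TV: +45 to 50 (cap) → 45 left.
Display takes 15 more to reach its cap of 30 → 30 left.
Affiliate has room for 75 more but only 30 remain, so it gets 35.
Total = 150×35 + 30×10 + 180×20 + 250×20 + 200×80 + 170×50 + 160×30 = 43450.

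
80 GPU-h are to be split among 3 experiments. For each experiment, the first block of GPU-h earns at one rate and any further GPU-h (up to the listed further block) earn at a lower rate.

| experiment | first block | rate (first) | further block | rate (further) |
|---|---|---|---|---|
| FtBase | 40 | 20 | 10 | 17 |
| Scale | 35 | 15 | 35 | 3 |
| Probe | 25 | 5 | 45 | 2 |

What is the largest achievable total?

1420

Treat each block as its own option and order by rate: FtBase/tier1 20 > FtBase/tier2 17 > Scale/tier1 15 > Probe/tier1 5 > Scale/tier2 3 > Probe/tier2 2.
FtBase tier1 at 20: fill all 40 → 40 left.
Fill FtBase tier2 block (10 at 17) → 30 left.
Scale tier1 at 15: only 30 left, fill 30.
Total = 20×40 + 17×10 + 15×30 = 1420.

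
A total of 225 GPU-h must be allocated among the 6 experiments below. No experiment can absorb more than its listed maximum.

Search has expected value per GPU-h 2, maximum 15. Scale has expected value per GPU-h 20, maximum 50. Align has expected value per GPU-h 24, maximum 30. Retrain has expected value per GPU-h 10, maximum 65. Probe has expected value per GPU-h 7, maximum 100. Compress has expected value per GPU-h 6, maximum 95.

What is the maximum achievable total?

Highest expected value per GPU-h first: Align 24 > Scale 20 > Retrain 10 > Probe 7 > Compress 6 > Search 2.
Align: +30 to 30 (cap) — 195 left.
Scale takes 50 to reach its cap of 50 — 145 left.
Give Retrain 65 to hit its cap of 65 — 80 left.
Probe has room for 100 but only 80 remain, so it gets 80.
Total = 20×50 + 24×30 + 10×65 + 7×80 = 2930.

2930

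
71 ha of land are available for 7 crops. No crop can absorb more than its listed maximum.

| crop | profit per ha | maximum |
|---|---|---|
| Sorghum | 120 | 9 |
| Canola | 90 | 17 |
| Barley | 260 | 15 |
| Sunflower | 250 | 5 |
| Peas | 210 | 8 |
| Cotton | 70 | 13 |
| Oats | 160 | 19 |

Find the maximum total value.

12300

Rank by profit per ha: Barley 260 > Sunflower 250 > Peas 210 > Oats 160 > Sorghum 120 > Canola 90 > Cotton 70.
Barley takes 15 to reach its cap of 15 — 56 left.
Give Sunflower 5 to hit its cap of 5 — 51 left.
Peas: +8 to 8 (cap) — 43 left.
Give Oats 19 to hit its cap of 19 — 24 left.
Give Sorghum 9 to hit its cap of 9 — 15 left.
Canola: +15 (room for 17) → 15. Pool exhausted.
Total = 120×9 + 90×15 + 260×15 + 250×5 + 210×8 + 160×19 = 12300.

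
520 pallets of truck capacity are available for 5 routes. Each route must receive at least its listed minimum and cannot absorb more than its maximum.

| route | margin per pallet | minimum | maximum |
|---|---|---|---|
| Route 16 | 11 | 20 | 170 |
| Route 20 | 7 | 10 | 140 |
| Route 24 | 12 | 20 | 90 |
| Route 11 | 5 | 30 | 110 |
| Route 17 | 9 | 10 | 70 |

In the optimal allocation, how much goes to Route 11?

50

Meeting every minimum uses 20+10+20+30+10 = 90 pallets, leaving 430.
Order the routes by margin per pallet: Route 24 12 > Route 16 11 > Route 17 9 > Route 20 7 > Route 11 5.
Route 24: +70 to 90 (cap) → 360 left.
Give Route 16 150 more to hit its cap of 170 → 210 left.
Route 17 takes 60 more to reach its cap of 70 → 150 left.
Route 20: +130 to 140 (cap) → 20 left.
Route 11: +20 (room for 80) → 50. Pool exhausted.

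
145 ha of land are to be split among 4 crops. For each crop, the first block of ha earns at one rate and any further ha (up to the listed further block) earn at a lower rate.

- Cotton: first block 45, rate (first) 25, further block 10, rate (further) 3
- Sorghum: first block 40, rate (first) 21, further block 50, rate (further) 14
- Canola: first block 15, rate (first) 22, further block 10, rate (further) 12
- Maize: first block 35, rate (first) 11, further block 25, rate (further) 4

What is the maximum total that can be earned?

Rank every tier by rate: Cotton/first 25 > Canola/first 22 > Sorghum/first 21 > Sorghum/second 14 > Canola/second 12 > Maize/first 11 > Maize/second 4 > Cotton/second 3.
Cotton first at 25: fill all 45 ; 100 left.
Canola first at 22: fill all 15 ; 85 left.
Sorghum/first (21): +40 ; 45 left.
Sorghum/second: +45 of 50 at 14; pool empty.
Total = 25×45 + 22×15 + 21×40 + 14×45 = 2925.

2925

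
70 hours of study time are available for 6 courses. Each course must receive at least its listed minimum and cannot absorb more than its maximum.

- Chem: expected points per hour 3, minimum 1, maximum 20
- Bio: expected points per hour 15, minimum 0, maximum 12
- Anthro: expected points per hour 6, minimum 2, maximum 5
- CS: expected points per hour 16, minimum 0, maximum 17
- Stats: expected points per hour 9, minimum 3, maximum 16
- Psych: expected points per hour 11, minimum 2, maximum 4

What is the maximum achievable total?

Meeting every minimum uses 1+0+2+0+3+2 = 8 hours, leaving 62.
Rank by expected points per hour: CS 16 > Bio 15 > Psych 11 > Stats 9 > Anthro 6 > Chem 3.
CS takes 17 more to reach its cap of 17 ; 45 left.
Give Bio 12 more to hit its cap of 12 ; 33 left.
Psych takes 2 more to reach its cap of 4 ; 31 left.
Stats takes 13 more to reach its cap of 16 ; 18 left.
Give Anthro 3 more to hit its cap of 5 ; 15 left.
Chem: +15 (room for 19) → 16. Pool exhausted.
Total = 3×16 + 15×12 + 6×5 + 16×17 + 9×16 + 11×4 = 718.

718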